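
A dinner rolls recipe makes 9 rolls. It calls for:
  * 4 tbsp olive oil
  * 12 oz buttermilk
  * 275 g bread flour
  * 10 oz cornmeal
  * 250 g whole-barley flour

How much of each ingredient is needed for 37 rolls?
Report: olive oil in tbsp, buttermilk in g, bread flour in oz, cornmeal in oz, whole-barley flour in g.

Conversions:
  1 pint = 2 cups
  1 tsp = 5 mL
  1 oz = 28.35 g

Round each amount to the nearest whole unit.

olive oil: 16 tbsp; buttermilk: 1399 g; bread flour: 40 oz; cornmeal: 41 oz; whole-barley flour: 1028 g

Scaling factor: 37/9.
olive oil: 4 tbsp × 37/9 ≈ 16 tbsp
buttermilk: 12 oz × 37/9 × 28.35 g/oz ≈ 1399 g
bread flour: 275 g × 37/9 ÷ 28.35 g/oz ≈ 40 oz
cornmeal: 10 oz × 37/9 ≈ 41 oz
whole-barley flour: 250 g × 37/9 ≈ 1028 g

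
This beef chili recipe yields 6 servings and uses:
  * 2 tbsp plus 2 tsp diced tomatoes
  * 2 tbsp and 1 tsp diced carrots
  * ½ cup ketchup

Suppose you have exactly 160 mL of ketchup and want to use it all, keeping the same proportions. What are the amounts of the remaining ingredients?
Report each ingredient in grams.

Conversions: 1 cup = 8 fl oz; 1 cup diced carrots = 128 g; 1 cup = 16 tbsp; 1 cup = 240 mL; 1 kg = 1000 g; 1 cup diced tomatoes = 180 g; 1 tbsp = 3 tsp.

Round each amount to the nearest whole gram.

The original recipe has 120 mL of ketchup, so the scaling factor is 160 ÷ 120 = 4/3.
diced tomatoes: (2 tbsp + 2 tsp = 8/3 tbsp) × 4/3 ÷ 16 tbsp/cup × 180 g/cup = 40 g
diced carrots: (2 tbsp + 1 tsp = 7/3 tbsp) × 4/3 ÷ 16 tbsp/cup × 128 g/cup ≈ 25 g

diced tomatoes: 40 g; diced carrots: 25 g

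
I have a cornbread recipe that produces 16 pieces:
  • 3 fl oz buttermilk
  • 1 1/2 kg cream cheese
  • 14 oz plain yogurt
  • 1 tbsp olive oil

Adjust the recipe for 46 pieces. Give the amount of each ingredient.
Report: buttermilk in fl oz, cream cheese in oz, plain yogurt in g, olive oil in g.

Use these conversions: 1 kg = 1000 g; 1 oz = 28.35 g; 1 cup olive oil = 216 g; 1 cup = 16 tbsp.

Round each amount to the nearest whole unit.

buttermilk: 9 fl oz; cream cheese: 152 oz; plain yogurt: 1141 g; olive oil: 39 g

Scaling factor: 46/16 = 23/8 = 2.875.
buttermilk: 3 fl oz × 23/8 ≈ 9 fl oz
cream cheese: 1.5 kg × 23/8 × 1000 g/kg ÷ 28.35 g/oz ≈ 152 oz
plain yogurt: 14 oz × 23/8 × 28.35 g/oz ≈ 1141 g
olive oil: 1 tbsp × 23/8 ÷ 16 tbsp/cup × 216 g/cup ≈ 39 g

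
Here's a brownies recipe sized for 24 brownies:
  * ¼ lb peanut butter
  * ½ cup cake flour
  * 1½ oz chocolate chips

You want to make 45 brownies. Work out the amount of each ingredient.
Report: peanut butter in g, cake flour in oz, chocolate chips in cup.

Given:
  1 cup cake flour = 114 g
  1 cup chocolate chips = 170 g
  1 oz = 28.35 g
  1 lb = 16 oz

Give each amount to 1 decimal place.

peanut butter: 212.6 g; cake flour: 3.8 oz; chocolate chips: 0.5 cup

Scaling factor: 45/24 = 15/8 = 1.875.
peanut butter: 0.25 lb × 15/8 × 16 oz/lb × 28.35 g/oz ≈ 212.6 g
cake flour: 0.5 cup × 15/8 × 114 g/cup ÷ 28.35 g/oz ≈ 3.8 oz
chocolate chips: 1.5 oz × 15/8 × 28.35 g/oz ÷ 170 g/cup ≈ 0.5 cup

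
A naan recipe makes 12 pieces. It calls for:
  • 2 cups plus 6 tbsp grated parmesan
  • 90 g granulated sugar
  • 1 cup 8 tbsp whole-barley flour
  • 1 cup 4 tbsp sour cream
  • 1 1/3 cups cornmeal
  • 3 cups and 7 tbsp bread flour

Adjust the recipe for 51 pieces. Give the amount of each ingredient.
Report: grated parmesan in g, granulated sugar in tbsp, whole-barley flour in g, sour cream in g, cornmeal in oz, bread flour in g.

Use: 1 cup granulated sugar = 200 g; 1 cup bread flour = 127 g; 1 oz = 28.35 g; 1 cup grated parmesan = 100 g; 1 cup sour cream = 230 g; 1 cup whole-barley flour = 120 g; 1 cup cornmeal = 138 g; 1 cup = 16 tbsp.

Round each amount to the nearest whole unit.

grated parmesan: 1009 g; granulated sugar: 31 tbsp; whole-barley flour: 765 g; sour cream: 1222 g; cornmeal: 28 oz; bread flour: 1855 g

Scaling factor: 51/12 = 17/4 = 4.25.
grated parmesan: (2 cup + 6 tbsp = 2.375 cup) × 17/4 × 100 g/cup ≈ 1009 g
granulated sugar: 90 g × 17/4 ÷ 200 g/cup × 16 tbsp/cup ≈ 31 tbsp
whole-barley flour: (1 cup + 8 tbsp = 1.5 cup) × 17/4 × 120 g/cup = 765 g
sour cream: (1 cup + 4 tbsp = 1.25 cup) × 17/4 × 230 g/cup ≈ 1222 g
cornmeal: 4/3 cup × 17/4 × 138 g/cup ÷ 28.35 g/oz ≈ 28 oz
bread flour: (3 cup + 7 tbsp = 3.4375 cup) × 17/4 × 127 g/cup ≈ 1855 g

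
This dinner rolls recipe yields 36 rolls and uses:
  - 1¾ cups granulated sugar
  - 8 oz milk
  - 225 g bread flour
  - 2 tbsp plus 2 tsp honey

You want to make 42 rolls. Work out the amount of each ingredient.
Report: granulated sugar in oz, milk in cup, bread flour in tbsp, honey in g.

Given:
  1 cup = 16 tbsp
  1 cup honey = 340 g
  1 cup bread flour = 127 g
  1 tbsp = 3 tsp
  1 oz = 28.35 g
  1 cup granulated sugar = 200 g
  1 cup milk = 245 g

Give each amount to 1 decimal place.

granulated sugar: 14.4 oz; milk: 1.1 cup; bread flour: 33.1 tbsp; honey: 66.1 g

Scaling factor: 42/36 = 7/6.
granulated sugar: 1.75 cup × 7/6 × 200 g/cup ÷ 28.35 g/oz ≈ 14.4 oz
milk: 8 oz × 7/6 × 28.35 g/oz ÷ 245 g/cup ≈ 1.1 cup
bread flour: 225 g × 7/6 ÷ 127 g/cup × 16 tbsp/cup ≈ 33.1 tbsp
honey: (2 tbsp + 2 tsp = 8/3 tbsp) × 7/6 ÷ 16 tbsp/cup × 340 g/cup ≈ 66.1 g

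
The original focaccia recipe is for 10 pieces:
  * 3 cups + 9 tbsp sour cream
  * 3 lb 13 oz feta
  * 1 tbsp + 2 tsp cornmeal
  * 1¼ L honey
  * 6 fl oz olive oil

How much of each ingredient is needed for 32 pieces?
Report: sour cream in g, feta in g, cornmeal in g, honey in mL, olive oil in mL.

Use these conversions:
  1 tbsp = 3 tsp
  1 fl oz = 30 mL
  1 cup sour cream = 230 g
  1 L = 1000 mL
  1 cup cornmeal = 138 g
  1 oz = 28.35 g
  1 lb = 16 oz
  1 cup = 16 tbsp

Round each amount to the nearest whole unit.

sour cream: 2622 g; feta: 5534 g; cornmeal: 46 g; honey: 4000 mL; olive oil: 576 mL

Scaling factor: 32/10 = 16/5 = 3.2.
sour cream: (3 cup + 9 tbsp = 3.5625 cup) × 16/5 × 230 g/cup = 2622 g
feta: (3 lb + 13 oz = 3.8125 lb) × 16/5 × 16 oz/lb × 28.35 g/oz ≈ 5534 g
cornmeal: (1 tbsp + 2 tsp = 5/3 tbsp) × 16/5 ÷ 16 tbsp/cup × 138 g/cup = 46 g
honey: 1.25 L × 16/5 × 1000 mL/L = 4000 mL
olive oil: 6 fl oz × 16/5 × 30 mL/fl oz = 576 mL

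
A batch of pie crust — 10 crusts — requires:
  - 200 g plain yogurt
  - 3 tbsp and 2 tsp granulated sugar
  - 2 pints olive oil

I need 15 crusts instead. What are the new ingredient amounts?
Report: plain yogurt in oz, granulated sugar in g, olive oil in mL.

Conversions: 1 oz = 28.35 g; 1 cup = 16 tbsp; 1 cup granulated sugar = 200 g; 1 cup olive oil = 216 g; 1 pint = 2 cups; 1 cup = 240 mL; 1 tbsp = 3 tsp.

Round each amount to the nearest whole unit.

plain yogurt: 11 oz; granulated sugar: 69 g; olive oil: 1440 mL

Scaling factor: 15/10 = 3/2 = 1.5.
plain yogurt: 200 g × 3/2 ÷ 28.35 g/oz ≈ 11 oz
granulated sugar: (3 tbsp + 2 tsp = 11/3 tbsp) × 3/2 ÷ 16 tbsp/cup × 200 g/cup ≈ 69 g
olive oil: 2 pint × 3/2 × 2 cup/pint × 240 mL/cup = 1440 mL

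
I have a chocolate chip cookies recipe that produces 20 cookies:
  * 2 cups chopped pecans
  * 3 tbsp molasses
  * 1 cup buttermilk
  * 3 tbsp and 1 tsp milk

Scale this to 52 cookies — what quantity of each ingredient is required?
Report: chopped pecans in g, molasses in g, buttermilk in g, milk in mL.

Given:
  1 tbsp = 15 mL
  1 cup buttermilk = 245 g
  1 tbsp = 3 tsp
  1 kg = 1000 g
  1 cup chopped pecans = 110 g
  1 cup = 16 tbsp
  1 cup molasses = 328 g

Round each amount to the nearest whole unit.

chopped pecans: 572 g; molasses: 160 g; buttermilk: 637 g; milk: 130 mL

Scaling factor: 52/20 = 13/5 = 2.6.
chopped pecans: 2 cup × 13/5 × 110 g/cup = 572 g
molasses: 3 tbsp × 13/5 ÷ 16 tbsp/cup × 328 g/cup ≈ 160 g
buttermilk: 1 cup × 13/5 × 245 g/cup = 637 g
milk: (3 tbsp + 1 tsp = 10/3 tbsp) × 13/5 × 15 mL/tbsp = 130 mL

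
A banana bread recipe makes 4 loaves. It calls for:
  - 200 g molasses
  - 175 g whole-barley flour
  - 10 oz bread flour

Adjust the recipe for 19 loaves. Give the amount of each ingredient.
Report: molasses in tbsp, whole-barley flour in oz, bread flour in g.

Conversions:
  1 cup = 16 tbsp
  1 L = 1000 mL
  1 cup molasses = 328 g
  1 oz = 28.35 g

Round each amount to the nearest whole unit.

Scaling factor: 19/4 = 4.75.
molasses: 200 g × 19/4 ÷ 328 g/cup × 16 tbsp/cup ≈ 46 tbsp
whole-barley flour: 175 g × 19/4 ÷ 28.35 g/oz ≈ 29 oz
bread flour: 10 oz × 19/4 × 28.35 g/oz ≈ 1347 g

molasses: 46 tbsp; whole-barley flour: 29 oz; bread flour: 1347 g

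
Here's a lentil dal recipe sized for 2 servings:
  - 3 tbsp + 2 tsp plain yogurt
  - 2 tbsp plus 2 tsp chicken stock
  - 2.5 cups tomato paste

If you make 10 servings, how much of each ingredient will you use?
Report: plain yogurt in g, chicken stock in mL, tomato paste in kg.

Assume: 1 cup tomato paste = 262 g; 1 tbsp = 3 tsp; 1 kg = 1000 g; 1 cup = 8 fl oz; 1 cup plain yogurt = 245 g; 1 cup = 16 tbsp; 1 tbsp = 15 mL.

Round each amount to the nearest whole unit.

Scaling factor: 10/2 = 5.
plain yogurt: (3 tbsp + 2 tsp = 11/3 tbsp) × 5 ÷ 16 tbsp/cup × 245 g/cup ≈ 281 g
chicken stock: (2 tbsp + 2 tsp = 8/3 tbsp) × 5 × 15 mL/tbsp = 200 mL
tomato paste: 2.5 cup × 5 × 262 g/cup ÷ 1000 g/kg ≈ 3 kg

plain yogurt: 281 g; chicken stock: 200 mL; tomato paste: 3 kg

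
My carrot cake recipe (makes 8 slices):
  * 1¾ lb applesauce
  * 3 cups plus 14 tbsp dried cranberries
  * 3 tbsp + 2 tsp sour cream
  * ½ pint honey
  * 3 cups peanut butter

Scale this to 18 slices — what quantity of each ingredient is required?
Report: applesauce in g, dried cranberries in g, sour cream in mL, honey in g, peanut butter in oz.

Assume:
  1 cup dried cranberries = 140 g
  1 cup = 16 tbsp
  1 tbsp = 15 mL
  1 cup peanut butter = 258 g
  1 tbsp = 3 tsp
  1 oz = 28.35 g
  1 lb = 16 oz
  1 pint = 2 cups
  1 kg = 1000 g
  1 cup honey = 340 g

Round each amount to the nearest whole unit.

applesauce: 1786 g; dried cranberries: 1221 g; sour cream: 124 mL; honey: 765 g; peanut butter: 61 oz

Scaling factor: 18/8 = 9/4 = 2.25.
applesauce: 1.75 lb × 9/4 × 16 oz/lb × 28.35 g/oz ≈ 1786 g
dried cranberries: (3 cup + 14 tbsp = 3.875 cup) × 9/4 × 140 g/cup ≈ 1221 g
sour cream: (3 tbsp + 2 tsp = 11/3 tbsp) × 9/4 × 15 mL/tbsp ≈ 124 mL
honey: 0.5 pint × 9/4 × 2 cup/pint × 340 g/cup = 765 g
peanut butter: 3 cup × 9/4 × 258 g/cup ÷ 28.35 g/oz ≈ 61 oz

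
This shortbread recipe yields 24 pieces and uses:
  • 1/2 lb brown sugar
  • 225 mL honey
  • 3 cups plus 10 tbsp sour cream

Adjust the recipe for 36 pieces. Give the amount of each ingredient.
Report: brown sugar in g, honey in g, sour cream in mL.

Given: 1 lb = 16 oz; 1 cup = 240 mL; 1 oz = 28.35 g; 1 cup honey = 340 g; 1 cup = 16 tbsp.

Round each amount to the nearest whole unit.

Scaling factor: 36/24 = 3/2 = 1.5.
brown sugar: 0.5 lb × 3/2 × 16 oz/lb × 28.35 g/oz ≈ 340 g
honey: 225 mL × 3/2 ÷ 240 mL/cup × 340 g/cup ≈ 478 g
sour cream: (3 cup + 10 tbsp = 3.625 cup) × 3/2 × 240 mL/cup = 1305 mL

brown sugar: 340 g; honey: 478 g; sour cream: 1305 mL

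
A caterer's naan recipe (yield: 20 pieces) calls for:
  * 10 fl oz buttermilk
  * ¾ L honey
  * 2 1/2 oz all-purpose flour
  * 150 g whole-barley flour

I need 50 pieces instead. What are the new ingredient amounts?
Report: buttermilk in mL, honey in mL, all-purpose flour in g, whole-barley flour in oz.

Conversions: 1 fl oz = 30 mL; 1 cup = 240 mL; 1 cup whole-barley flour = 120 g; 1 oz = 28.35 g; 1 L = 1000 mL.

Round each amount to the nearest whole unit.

Scaling factor: 50/20 = 5/2 = 2.5.
buttermilk: 10 fl oz × 5/2 × 30 mL/fl oz = 750 mL
honey: 0.75 L × 5/2 × 1000 mL/L = 1875 mL
all-purpose flour: 2.5 oz × 5/2 × 28.35 g/oz ≈ 177 g
whole-barley flour: 150 g × 5/2 ÷ 28.35 g/oz ≈ 13 oz

buttermilk: 750 mL; honey: 1875 mL; all-purpose flour: 177 g; whole-barley flour: 13 oz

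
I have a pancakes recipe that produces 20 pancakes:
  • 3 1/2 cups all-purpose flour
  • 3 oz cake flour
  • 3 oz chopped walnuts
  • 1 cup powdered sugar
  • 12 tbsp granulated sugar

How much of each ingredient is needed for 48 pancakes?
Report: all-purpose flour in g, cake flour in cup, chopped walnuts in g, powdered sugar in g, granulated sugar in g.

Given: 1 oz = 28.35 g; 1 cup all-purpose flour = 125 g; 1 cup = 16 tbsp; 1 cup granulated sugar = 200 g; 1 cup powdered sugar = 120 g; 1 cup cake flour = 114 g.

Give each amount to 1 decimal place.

Scaling factor: 48/20 = 12/5 = 2.4.
all-purpose flour: 3.5 cup × 12/5 × 125 g/cup = 1050.0 g
cake flour: 3 oz × 12/5 × 28.35 g/oz ÷ 114 g/cup ≈ 1.8 cup
chopped walnuts: 3 oz × 12/5 × 28.35 g/oz ≈ 204.1 g
powdered sugar: 1 cup × 12/5 × 120 g/cup = 288.0 g
granulated sugar: 12 tbsp × 12/5 ÷ 16 tbsp/cup × 200 g/cup = 360.0 g

all-purpose flour: 1050.0 g; cake flour: 1.8 cup; chopped walnuts: 204.1 g; powdered sugar: 288.0 g; granulated sugar: 360.0 g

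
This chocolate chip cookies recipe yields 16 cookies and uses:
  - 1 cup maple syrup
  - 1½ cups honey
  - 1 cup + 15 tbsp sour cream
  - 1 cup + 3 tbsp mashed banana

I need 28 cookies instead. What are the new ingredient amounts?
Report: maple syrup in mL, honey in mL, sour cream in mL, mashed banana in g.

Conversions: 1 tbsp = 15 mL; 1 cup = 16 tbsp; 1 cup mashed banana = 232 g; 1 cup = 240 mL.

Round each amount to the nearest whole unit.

maple syrup: 420 mL; honey: 630 mL; sour cream: 814 mL; mashed banana: 482 g

Scaling factor: 28/16 = 7/4 = 1.75.
maple syrup: 1 cup × 7/4 × 240 mL/cup = 420 mL
honey: 1.5 cup × 7/4 × 240 mL/cup = 630 mL
sour cream: (1 cup + 15 tbsp = 1.9375 cup) × 7/4 × 240 mL/cup ≈ 814 mL
mashed banana: (1 cup + 3 tbsp = 1.1875 cup) × 7/4 × 232 g/cup ≈ 482 g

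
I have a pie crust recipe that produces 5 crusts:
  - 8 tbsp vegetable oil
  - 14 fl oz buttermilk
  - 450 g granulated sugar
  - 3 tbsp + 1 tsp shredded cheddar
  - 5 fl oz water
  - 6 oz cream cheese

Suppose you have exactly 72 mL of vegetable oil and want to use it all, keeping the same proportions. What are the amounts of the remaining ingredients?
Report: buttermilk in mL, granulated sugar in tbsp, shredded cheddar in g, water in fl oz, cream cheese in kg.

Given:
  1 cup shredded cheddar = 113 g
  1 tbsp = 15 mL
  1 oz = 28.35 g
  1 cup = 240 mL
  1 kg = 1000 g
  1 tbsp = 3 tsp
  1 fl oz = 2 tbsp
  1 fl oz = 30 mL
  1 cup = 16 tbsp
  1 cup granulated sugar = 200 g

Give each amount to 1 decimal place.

buttermilk: 252.0 mL; granulated sugar: 21.6 tbsp; shredded cheddar: 14.1 g; water: 3.0 fl oz; cream cheese: 0.1 kg

The original recipe has 120 mL of vegetable oil, so the scaling factor is 72 ÷ 120 = 3/5 = 0.6.
buttermilk: 14 fl oz × 3/5 × 30 mL/fl oz = 252.0 mL
granulated sugar: 450 g × 3/5 ÷ 200 g/cup × 16 tbsp/cup = 21.6 tbsp
shredded cheddar: (3 tbsp + 1 tsp = 10/3 tbsp) × 3/5 ÷ 16 tbsp/cup × 113 g/cup ≈ 14.1 g
water: 5 fl oz × 3/5 = 3.0 fl oz
cream cheese: 6 oz × 3/5 × 28.35 g/oz ÷ 1000 g/kg ≈ 0.1 kg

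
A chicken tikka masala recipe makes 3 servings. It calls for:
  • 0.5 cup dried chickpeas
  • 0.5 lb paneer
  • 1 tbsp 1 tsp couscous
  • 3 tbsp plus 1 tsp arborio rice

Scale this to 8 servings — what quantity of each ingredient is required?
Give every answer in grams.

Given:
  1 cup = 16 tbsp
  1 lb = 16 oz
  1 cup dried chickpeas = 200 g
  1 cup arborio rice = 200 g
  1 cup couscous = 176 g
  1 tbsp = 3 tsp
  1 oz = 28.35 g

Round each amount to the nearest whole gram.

Scaling factor: 8/3.
dried chickpeas: 0.5 cup × 8/3 × 200 g/cup ≈ 267 g
paneer: 0.5 lb × 8/3 × 16 oz/lb × 28.35 g/oz ≈ 605 g
couscous: (1 tbsp + 1 tsp = 4/3 tbsp) × 8/3 ÷ 16 tbsp/cup × 176 g/cup ≈ 39 g
arborio rice: (3 tbsp + 1 tsp = 10/3 tbsp) × 8/3 ÷ 16 tbsp/cup × 200 g/cup ≈ 111 g

dried chickpeas: 267 g; paneer: 605 g; couscous: 39 g; arborio rice: 111 g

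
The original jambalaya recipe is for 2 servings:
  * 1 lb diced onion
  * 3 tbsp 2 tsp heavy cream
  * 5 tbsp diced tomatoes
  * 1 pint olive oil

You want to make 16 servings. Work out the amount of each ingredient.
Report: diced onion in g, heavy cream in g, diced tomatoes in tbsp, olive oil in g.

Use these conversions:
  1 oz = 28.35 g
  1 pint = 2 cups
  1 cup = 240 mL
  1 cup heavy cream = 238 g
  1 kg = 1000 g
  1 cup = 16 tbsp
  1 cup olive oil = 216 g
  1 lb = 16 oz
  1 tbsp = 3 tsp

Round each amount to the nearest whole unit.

Scaling factor: 16/2 = 8.
diced onion: 1 lb × 8 × 16 oz/lb × 28.35 g/oz ≈ 3629 g
heavy cream: (3 tbsp + 2 tsp = 11/3 tbsp) × 8 ÷ 16 tbsp/cup × 238 g/cup ≈ 436 g
diced tomatoes: 5 tbsp × 8 = 40 tbsp
olive oil: 1 pint × 8 × 2 cup/pint × 216 g/cup = 3456 g

diced onion: 3629 g; heavy cream: 436 g; diced tomatoes: 40 tbsp; olive oil: 3456 g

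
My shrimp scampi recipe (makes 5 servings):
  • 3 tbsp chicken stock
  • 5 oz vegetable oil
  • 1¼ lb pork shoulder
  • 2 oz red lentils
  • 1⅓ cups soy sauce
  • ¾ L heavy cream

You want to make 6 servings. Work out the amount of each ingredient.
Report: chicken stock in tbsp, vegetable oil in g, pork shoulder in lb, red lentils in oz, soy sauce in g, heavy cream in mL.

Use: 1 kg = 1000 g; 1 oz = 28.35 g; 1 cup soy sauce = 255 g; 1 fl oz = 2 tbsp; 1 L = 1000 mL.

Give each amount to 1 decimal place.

Scaling factor: 6/5 = 1.2.
chicken stock: 3 tbsp × 6/5 = 3.6 tbsp
vegetable oil: 5 oz × 6/5 × 28.35 g/oz = 170.1 g
pork shoulder: 1.25 lb × 6/5 = 1.5 lb
red lentils: 2 oz × 6/5 = 2.4 oz
soy sauce: 4/3 cup × 6/5 × 255 g/cup = 408.0 g
heavy cream: 0.75 L × 6/5 × 1000 mL/L = 900.0 mL

chicken stock: 3.6 tbsp; vegetable oil: 170.1 g; pork shoulder: 1.5 lb; red lentils: 2.4 oz; soy sauce: 408.0 g; heavy cream: 900.0 mL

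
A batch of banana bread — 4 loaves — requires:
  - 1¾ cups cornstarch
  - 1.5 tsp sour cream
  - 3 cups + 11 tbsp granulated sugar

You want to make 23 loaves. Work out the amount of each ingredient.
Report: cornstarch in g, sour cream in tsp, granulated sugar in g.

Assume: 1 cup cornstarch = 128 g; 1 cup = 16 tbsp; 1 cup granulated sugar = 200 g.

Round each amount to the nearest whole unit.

cornstarch: 1288 g; sour cream: 9 tsp; granulated sugar: 4241 g

Scaling factor: 23/4 = 5.75.
cornstarch: 1.75 cup × 23/4 × 128 g/cup = 1288 g
sour cream: 1.5 tsp × 23/4 ≈ 9 tsp
granulated sugar: (3 cup + 11 tbsp = 3.6875 cup) × 23/4 × 200 g/cup ≈ 4241 g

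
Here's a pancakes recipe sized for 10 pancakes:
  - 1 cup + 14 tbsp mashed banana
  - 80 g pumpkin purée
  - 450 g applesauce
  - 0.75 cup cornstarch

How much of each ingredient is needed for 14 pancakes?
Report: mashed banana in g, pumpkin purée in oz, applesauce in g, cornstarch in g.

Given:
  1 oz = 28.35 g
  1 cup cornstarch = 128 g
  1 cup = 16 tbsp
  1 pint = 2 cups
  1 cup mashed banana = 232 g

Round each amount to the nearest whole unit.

Scaling factor: 14/10 = 7/5 = 1.4.
mashed banana: (1 cup + 14 tbsp = 1.875 cup) × 7/5 × 232 g/cup = 609 g
pumpkin purée: 80 g × 7/5 ÷ 28.35 g/oz ≈ 4 oz
applesauce: 450 g × 7/5 = 630 g
cornstarch: 0.75 cup × 7/5 × 128 g/cup ≈ 134 g

mashed banana: 609 g; pumpkin purée: 4 oz; applesauce: 630 g; cornstarch: 134 g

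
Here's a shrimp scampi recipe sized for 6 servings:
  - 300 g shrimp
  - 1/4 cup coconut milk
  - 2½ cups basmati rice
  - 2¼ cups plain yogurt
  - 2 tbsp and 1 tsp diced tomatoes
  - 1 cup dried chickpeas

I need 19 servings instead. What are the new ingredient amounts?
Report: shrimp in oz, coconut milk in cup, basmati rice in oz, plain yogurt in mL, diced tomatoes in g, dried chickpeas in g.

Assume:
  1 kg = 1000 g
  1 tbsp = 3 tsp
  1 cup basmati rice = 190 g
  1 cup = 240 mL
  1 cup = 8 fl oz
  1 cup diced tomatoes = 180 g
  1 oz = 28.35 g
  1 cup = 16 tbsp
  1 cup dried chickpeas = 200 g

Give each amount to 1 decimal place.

shrimp: 33.5 oz; coconut milk: 0.8 cup; basmati rice: 53.1 oz; plain yogurt: 1710.0 mL; diced tomatoes: 83.1 g; dried chickpeas: 633.3 g

Scaling factor: 19/6.
shrimp: 300 g × 19/6 ÷ 28.35 g/oz ≈ 33.5 oz
coconut milk: 0.25 cup × 19/6 ≈ 0.8 cup
basmati rice: 2.5 cup × 19/6 × 190 g/cup ÷ 28.35 g/oz ≈ 53.1 oz
plain yogurt: 2.25 cup × 19/6 × 240 mL/cup = 1710.0 mL
diced tomatoes: (2 tbsp + 1 tsp = 7/3 tbsp) × 19/6 ÷ 16 tbsp/cup × 180 g/cup ≈ 83.1 g
dried chickpeas: 1 cup × 19/6 × 200 g/cup ≈ 633.3 g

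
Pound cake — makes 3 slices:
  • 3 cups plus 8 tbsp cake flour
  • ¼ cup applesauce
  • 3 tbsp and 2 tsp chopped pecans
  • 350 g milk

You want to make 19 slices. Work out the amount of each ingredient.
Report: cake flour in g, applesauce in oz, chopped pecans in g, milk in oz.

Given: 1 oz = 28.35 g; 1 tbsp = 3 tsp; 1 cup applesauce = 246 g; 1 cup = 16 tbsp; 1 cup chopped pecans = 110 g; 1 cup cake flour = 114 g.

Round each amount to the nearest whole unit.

cake flour: 2527 g; applesauce: 14 oz; chopped pecans: 160 g; milk: 78 oz

Scaling factor: 19/3.
cake flour: (3 cup + 8 tbsp = 3.5 cup) × 19/3 × 114 g/cup = 2527 g
applesauce: 0.25 cup × 19/3 × 246 g/cup ÷ 28.35 g/oz ≈ 14 oz
chopped pecans: (3 tbsp + 2 tsp = 11/3 tbsp) × 19/3 ÷ 16 tbsp/cup × 110 g/cup ≈ 160 g
milk: 350 g × 19/3 ÷ 28.35 g/oz ≈ 78 oz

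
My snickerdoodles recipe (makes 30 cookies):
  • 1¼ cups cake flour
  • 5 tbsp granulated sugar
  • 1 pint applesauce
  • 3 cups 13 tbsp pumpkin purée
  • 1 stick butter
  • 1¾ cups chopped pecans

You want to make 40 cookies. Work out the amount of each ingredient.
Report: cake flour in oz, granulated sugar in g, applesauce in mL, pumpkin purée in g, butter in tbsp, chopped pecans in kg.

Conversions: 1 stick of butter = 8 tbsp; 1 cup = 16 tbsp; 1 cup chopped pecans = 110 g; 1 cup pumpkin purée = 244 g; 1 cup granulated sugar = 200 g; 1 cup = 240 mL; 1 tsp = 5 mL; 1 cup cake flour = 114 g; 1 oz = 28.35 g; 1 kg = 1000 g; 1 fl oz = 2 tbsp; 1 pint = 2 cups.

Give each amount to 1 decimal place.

cake flour: 6.7 oz; granulated sugar: 83.3 g; applesauce: 640.0 mL; pumpkin purée: 1240.3 g; butter: 10.7 tbsp; chopped pecans: 0.3 kg

Scaling factor: 40/30 = 4/3.
cake flour: 1.25 cup × 4/3 × 114 g/cup ÷ 28.35 g/oz ≈ 6.7 oz
granulated sugar: 5 tbsp × 4/3 ÷ 16 tbsp/cup × 200 g/cup ≈ 83.3 g
applesauce: 1 pint × 4/3 × 2 cup/pint × 240 mL/cup = 640.0 mL
pumpkin purée: (3 cup + 13 tbsp = 3.8125 cup) × 4/3 × 244 g/cup ≈ 1240.3 g
butter: 1 stick × 4/3 × 8 tbsp/stick ≈ 10.7 tbsp
chopped pecans: 1.75 cup × 4/3 × 110 g/cup ÷ 1000 g/kg ≈ 0.3 kg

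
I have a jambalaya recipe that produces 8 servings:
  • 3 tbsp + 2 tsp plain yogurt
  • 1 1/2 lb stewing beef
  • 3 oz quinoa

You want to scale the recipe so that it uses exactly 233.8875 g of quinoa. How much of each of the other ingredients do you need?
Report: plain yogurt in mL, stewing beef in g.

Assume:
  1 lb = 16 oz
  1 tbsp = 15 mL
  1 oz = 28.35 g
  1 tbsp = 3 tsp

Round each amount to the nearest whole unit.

The original recipe has 85.05 g of quinoa, so the scaling factor is 233.8875 ÷ 85.05 = 11/4 = 2.75.
plain yogurt: (3 tbsp + 2 tsp = 11/3 tbsp) × 11/4 × 15 mL/tbsp ≈ 151 mL
stewing beef: 1.5 lb × 11/4 × 16 oz/lb × 28.35 g/oz ≈ 1871 g

plain yogurt: 151 mL; stewing beef: 1871 g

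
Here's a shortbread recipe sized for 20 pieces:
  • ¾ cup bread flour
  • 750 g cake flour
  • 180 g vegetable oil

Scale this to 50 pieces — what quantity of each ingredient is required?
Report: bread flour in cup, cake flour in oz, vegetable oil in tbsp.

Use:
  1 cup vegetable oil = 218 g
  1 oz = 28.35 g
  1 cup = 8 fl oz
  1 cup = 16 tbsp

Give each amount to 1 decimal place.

Scaling factor: 50/20 = 5/2 = 2.5.
bread flour: 0.75 cup × 5/2 ≈ 1.9 cup
cake flour: 750 g × 5/2 ÷ 28.35 g/oz ≈ 66.1 oz
vegetable oil: 180 g × 5/2 ÷ 218 g/cup × 16 tbsp/cup ≈ 33.0 tbsp

bread flour: 1.9 cup; cake flour: 66.1 oz; vegetable oil: 33.0 tbsp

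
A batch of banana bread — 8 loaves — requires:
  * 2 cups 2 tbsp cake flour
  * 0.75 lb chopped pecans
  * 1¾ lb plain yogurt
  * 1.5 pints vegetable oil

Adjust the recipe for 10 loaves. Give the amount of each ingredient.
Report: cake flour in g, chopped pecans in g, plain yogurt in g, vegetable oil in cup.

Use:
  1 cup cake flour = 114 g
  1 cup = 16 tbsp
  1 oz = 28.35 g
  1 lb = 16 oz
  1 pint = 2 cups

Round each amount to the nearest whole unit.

cake flour: 303 g; chopped pecans: 425 g; plain yogurt: 992 g; vegetable oil: 4 cup

Scaling factor: 10/8 = 5/4 = 1.25.
cake flour: (2 cup + 2 tbsp = 2.125 cup) × 5/4 × 114 g/cup ≈ 303 g
chopped pecans: 0.75 lb × 5/4 × 16 oz/lb × 28.35 g/oz ≈ 425 g
plain yogurt: 1.75 lb × 5/4 × 16 oz/lb × 28.35 g/oz ≈ 992 g
vegetable oil: 1.5 pint × 5/4 × 2 cup/pint ≈ 4 cup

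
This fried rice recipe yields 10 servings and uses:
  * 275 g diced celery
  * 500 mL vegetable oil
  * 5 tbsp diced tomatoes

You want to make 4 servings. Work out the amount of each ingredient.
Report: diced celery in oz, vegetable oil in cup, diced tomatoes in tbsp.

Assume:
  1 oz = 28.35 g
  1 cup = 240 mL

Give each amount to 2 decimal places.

Scaling factor: 4/10 = 2/5 = 0.4.
diced celery: 275 g × 2/5 ÷ 28.35 g/oz ≈ 3.88 oz
vegetable oil: 500 mL × 2/5 ÷ 240 mL/cup ≈ 0.83 cup
diced tomatoes: 5 tbsp × 2/5 = 2.00 tbsp

diced celery: 3.88 oz; vegetable oil: 0.83 cup; diced tomatoes: 2.00 tbsp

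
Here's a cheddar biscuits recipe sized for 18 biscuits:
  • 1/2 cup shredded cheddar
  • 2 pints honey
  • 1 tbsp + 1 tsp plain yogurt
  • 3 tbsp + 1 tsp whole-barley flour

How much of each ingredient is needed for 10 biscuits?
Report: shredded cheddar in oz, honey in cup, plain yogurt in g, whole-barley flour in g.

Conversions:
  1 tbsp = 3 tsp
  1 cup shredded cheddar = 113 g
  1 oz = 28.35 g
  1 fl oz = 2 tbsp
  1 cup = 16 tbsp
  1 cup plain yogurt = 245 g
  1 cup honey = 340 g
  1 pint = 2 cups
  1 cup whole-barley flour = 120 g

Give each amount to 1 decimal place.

Scaling factor: 10/18 = 5/9.
shredded cheddar: 0.5 cup × 5/9 × 113 g/cup ÷ 28.35 g/oz ≈ 1.1 oz
honey: 2 pint × 5/9 × 2 cup/pint ≈ 2.2 cup
plain yogurt: (1 tbsp + 1 tsp = 4/3 tbsp) × 5/9 ÷ 16 tbsp/cup × 245 g/cup ≈ 11.3 g
whole-barley flour: (3 tbsp + 1 tsp = 10/3 tbsp) × 5/9 ÷ 16 tbsp/cup × 120 g/cup ≈ 13.9 g

shredded cheddar: 1.1 oz; honey: 2.2 cup; plain yogurt: 11.3 g; whole-barley flour: 13.9 g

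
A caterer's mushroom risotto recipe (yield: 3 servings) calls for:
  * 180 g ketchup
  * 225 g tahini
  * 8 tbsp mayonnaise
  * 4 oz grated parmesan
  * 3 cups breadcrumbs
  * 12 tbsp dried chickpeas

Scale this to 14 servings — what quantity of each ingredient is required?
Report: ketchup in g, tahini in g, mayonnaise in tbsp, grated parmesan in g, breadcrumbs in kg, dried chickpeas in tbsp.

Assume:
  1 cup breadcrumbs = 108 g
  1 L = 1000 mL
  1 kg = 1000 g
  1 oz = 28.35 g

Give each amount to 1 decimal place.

Scaling factor: 14/3.
ketchup: 180 g × 14/3 = 840.0 g
tahini: 225 g × 14/3 = 1050.0 g
mayonnaise: 8 tbsp × 14/3 ≈ 37.3 tbsp
grated parmesan: 4 oz × 14/3 × 28.35 g/oz = 529.2 g
breadcrumbs: 3 cup × 14/3 × 108 g/cup ÷ 1000 g/kg ≈ 1.5 kg
dried chickpeas: 12 tbsp × 14/3 = 56.0 tbsp

ketchup: 840.0 g; tahini: 1050.0 g; mayonnaise: 37.3 tbsp; grated parmesan: 529.2 g; breadcrumbs: 1.5 kg; dried chickpeas: 56.0 tbsp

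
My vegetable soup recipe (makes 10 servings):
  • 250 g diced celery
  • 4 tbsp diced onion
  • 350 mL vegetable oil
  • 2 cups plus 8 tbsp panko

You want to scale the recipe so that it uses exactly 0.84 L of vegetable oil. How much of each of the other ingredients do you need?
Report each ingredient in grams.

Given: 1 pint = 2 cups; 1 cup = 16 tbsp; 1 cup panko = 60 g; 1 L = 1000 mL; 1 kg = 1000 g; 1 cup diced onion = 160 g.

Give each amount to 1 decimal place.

diced celery: 600.0 g; diced onion: 96.0 g; panko: 360.0 g

The original recipe has 0.35 L of vegetable oil, so the scaling factor is 0.84 ÷ 0.35 = 12/5 = 2.4.
diced celery: 250 g × 12/5 = 600.0 g
diced onion: 4 tbsp × 12/5 ÷ 16 tbsp/cup × 160 g/cup = 96.0 g
panko: (2 cup + 8 tbsp = 2.5 cup) × 12/5 × 60 g/cup = 360.0 g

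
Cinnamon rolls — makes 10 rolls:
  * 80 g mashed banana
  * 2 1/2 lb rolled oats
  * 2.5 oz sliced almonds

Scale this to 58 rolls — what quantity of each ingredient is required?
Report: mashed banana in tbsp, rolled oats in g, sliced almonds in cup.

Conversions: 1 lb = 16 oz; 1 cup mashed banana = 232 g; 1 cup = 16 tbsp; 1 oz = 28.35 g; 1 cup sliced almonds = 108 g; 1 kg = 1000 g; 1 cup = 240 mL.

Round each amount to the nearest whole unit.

Scaling factor: 58/10 = 29/5 = 5.8.
mashed banana: 80 g × 29/5 ÷ 232 g/cup × 16 tbsp/cup = 32 tbsp
rolled oats: 2.5 lb × 29/5 × 16 oz/lb × 28.35 g/oz ≈ 6577 g
sliced almonds: 2.5 oz × 29/5 × 28.35 g/oz ÷ 108 g/cup ≈ 4 cup

mashed banana: 32 tbsp; rolled oats: 6577 g; sliced almonds: 4 cup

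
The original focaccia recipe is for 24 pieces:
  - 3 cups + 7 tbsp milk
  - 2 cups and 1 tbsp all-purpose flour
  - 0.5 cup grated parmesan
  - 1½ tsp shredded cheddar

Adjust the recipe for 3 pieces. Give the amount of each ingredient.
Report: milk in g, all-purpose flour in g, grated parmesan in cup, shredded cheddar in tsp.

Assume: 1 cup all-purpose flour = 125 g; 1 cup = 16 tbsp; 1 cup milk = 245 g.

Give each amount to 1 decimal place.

Scaling factor: 3/24 = 1/8 = 0.125.
milk: (3 cup + 7 tbsp = 3.4375 cup) × 1/8 × 245 g/cup ≈ 105.3 g
all-purpose flour: (2 cup + 1 tbsp = 2.0625 cup) × 1/8 × 125 g/cup ≈ 32.2 g
grated parmesan: 0.5 cup × 1/8 ≈ 0.1 cup
shredded cheddar: 1.5 tsp × 1/8 ≈ 0.2 tsp

milk: 105.3 g; all-purpose flour: 32.2 g; grated parmesan: 0.1 cup; shredded cheddar: 0.2 tsp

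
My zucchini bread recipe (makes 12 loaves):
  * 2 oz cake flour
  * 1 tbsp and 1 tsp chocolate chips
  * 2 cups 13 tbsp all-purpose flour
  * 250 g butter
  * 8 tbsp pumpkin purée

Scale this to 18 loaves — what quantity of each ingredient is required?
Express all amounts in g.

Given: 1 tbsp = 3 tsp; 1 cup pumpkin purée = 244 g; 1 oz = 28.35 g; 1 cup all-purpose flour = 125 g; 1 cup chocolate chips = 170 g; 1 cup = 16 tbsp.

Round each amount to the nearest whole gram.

cake flour: 85 g; chocolate chips: 21 g; all-purpose flour: 527 g; butter: 375 g; pumpkin purée: 183 g

Scaling factor: 18/12 = 3/2 = 1.5.
cake flour: 2 oz × 3/2 × 28.35 g/oz ≈ 85 g
chocolate chips: (1 tbsp + 1 tsp = 4/3 tbsp) × 3/2 ÷ 16 tbsp/cup × 170 g/cup ≈ 21 g
all-purpose flour: (2 cup + 13 tbsp = 2.8125 cup) × 3/2 × 125 g/cup ≈ 527 g
butter: 250 g × 3/2 = 375 g
pumpkin purée: 8 tbsp × 3/2 ÷ 16 tbsp/cup × 244 g/cup = 183 g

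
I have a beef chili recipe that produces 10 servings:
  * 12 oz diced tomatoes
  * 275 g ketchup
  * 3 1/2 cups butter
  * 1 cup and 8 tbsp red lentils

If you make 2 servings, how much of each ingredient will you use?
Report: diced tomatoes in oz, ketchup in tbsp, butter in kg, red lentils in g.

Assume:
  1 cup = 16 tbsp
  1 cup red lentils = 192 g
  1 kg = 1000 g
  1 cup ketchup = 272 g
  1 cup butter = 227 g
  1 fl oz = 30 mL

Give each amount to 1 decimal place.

Scaling factor: 2/10 = 1/5 = 0.2.
diced tomatoes: 12 oz × 1/5 = 2.4 oz
ketchup: 275 g × 1/5 ÷ 272 g/cup × 16 tbsp/cup ≈ 3.2 tbsp
butter: 3.5 cup × 1/5 × 227 g/cup ÷ 1000 g/kg ≈ 0.2 kg
red lentils: (1 cup + 8 tbsp = 1.5 cup) × 1/5 × 192 g/cup = 57.6 g

diced tomatoes: 2.4 oz; ketchup: 3.2 tbsp; butter: 0.2 kg; red lentils: 57.6 g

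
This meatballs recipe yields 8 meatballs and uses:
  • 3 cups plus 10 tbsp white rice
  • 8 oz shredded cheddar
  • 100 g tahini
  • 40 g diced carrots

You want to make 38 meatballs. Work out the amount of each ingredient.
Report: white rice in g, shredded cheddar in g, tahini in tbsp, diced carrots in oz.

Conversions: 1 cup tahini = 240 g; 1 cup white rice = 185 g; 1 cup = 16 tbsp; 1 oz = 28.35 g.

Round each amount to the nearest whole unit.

Scaling factor: 38/8 = 19/4 = 4.75.
white rice: (3 cup + 10 tbsp = 3.625 cup) × 19/4 × 185 g/cup ≈ 3185 g
shredded cheddar: 8 oz × 19/4 × 28.35 g/oz ≈ 1077 g
tahini: 100 g × 19/4 ÷ 240 g/cup × 16 tbsp/cup ≈ 32 tbsp
diced carrots: 40 g × 19/4 ÷ 28.35 g/oz ≈ 7 oz

white rice: 3185 g; shredded cheddar: 1077 g; tahini: 32 tbsp; diced carrots: 7 oz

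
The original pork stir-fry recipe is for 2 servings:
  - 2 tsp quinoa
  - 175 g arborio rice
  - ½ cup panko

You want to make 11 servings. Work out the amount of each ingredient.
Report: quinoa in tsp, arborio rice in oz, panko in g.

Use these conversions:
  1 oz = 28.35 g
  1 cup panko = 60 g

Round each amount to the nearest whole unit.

Scaling factor: 11/2 = 5.5.
quinoa: 2 tsp × 11/2 = 11 tsp
arborio rice: 175 g × 11/2 ÷ 28.35 g/oz ≈ 34 oz
panko: 0.5 cup × 11/2 × 60 g/cup = 165 g

quinoa: 11 tsp; arborio rice: 34 oz; panko: 165 g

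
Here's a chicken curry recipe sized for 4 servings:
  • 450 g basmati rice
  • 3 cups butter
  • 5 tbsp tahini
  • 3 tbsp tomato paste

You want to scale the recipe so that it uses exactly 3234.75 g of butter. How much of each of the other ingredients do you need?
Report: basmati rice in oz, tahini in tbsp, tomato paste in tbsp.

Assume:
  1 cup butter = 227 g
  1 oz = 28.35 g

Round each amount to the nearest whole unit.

The original recipe has 681 g of butter, so the scaling factor is 3234.75 ÷ 681 = 19/4 = 4.75.
basmati rice: 450 g × 19/4 ÷ 28.35 g/oz ≈ 75 oz
tahini: 5 tbsp × 19/4 ≈ 24 tbsp
tomato paste: 3 tbsp × 19/4 ≈ 14 tbsp

basmati rice: 75 oz; tahini: 24 tbsp; tomato paste: 14 tbsp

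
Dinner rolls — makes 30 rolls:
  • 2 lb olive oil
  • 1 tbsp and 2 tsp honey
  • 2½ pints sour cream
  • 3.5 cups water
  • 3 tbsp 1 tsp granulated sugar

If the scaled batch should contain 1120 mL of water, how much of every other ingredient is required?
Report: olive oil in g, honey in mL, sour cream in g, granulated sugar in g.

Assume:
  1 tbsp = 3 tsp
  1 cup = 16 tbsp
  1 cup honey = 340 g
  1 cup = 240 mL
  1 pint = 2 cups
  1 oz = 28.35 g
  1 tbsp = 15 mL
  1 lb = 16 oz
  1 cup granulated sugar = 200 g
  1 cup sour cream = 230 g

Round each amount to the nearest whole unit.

olive oil: 1210 g; honey: 33 mL; sour cream: 1533 g; granulated sugar: 56 g

The original recipe has 840 mL of water, so the scaling factor is 1120 ÷ 840 = 4/3.
olive oil: 2 lb × 4/3 × 16 oz/lb × 28.35 g/oz ≈ 1210 g
honey: (1 tbsp + 2 tsp = 5/3 tbsp) × 4/3 × 15 mL/tbsp ≈ 33 mL
sour cream: 2.5 pint × 4/3 × 2 cup/pint × 230 g/cup ≈ 1533 g
granulated sugar: (3 tbsp + 1 tsp = 10/3 tbsp) × 4/3 ÷ 16 tbsp/cup × 200 g/cup ≈ 56 g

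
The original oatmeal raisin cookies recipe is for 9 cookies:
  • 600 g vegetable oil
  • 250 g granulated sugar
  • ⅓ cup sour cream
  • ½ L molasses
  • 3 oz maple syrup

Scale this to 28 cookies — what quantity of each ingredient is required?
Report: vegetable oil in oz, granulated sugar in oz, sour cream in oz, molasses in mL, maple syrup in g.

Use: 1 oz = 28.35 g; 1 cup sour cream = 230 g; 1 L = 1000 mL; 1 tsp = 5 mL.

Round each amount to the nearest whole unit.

vegetable oil: 66 oz; granulated sugar: 27 oz; sour cream: 8 oz; molasses: 1556 mL; maple syrup: 265 g

Scaling factor: 28/9.
vegetable oil: 600 g × 28/9 ÷ 28.35 g/oz ≈ 66 oz
granulated sugar: 250 g × 28/9 ÷ 28.35 g/oz ≈ 27 oz
sour cream: 1/3 cup × 28/9 × 230 g/cup ÷ 28.35 g/oz ≈ 8 oz
molasses: 0.5 L × 28/9 × 1000 mL/L ≈ 1556 mL
maple syrup: 3 oz × 28/9 × 28.35 g/oz ≈ 265 g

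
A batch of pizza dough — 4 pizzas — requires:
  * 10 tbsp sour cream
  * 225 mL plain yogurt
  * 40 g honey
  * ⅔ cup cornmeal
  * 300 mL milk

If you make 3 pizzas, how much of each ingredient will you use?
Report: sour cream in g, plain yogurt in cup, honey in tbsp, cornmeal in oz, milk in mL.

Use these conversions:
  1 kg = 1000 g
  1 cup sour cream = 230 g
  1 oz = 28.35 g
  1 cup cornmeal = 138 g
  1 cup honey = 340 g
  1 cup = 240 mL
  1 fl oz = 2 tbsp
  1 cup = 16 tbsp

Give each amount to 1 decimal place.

sour cream: 107.8 g; plain yogurt: 0.7 cup; honey: 1.4 tbsp; cornmeal: 2.4 oz; milk: 225.0 mL

Scaling factor: 3/4 = 0.75.
sour cream: 10 tbsp × 3/4 ÷ 16 tbsp/cup × 230 g/cup ≈ 107.8 g
plain yogurt: 225 mL × 3/4 ÷ 240 mL/cup ≈ 0.7 cup
honey: 40 g × 3/4 ÷ 340 g/cup × 16 tbsp/cup ≈ 1.4 tbsp
cornmeal: 2/3 cup × 3/4 × 138 g/cup ÷ 28.35 g/oz ≈ 2.4 oz
milk: 300 mL × 3/4 = 225.0 mL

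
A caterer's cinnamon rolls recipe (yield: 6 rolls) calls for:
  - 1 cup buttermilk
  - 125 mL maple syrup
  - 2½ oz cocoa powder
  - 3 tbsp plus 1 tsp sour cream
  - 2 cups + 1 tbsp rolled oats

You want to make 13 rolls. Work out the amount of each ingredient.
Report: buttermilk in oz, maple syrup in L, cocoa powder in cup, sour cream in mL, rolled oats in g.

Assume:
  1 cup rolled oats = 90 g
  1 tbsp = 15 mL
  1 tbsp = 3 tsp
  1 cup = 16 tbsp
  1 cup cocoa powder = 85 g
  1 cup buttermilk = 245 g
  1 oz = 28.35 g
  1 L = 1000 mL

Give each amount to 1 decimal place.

buttermilk: 18.7 oz; maple syrup: 0.3 L; cocoa powder: 1.8 cup; sour cream: 108.3 mL; rolled oats: 402.2 g

Scaling factor: 13/6.
buttermilk: 1 cup × 13/6 × 245 g/cup ÷ 28.35 g/oz ≈ 18.7 oz
maple syrup: 125 mL × 13/6 ÷ 1000 mL/L ≈ 0.3 L
cocoa powder: 2.5 oz × 13/6 × 28.35 g/oz ÷ 85 g/cup ≈ 1.8 cup
sour cream: (3 tbsp + 1 tsp = 10/3 tbsp) × 13/6 × 15 mL/tbsp ≈ 108.3 mL
rolled oats: (2 cup + 1 tbsp = 2.0625 cup) × 13/6 × 90 g/cup ≈ 402.2 g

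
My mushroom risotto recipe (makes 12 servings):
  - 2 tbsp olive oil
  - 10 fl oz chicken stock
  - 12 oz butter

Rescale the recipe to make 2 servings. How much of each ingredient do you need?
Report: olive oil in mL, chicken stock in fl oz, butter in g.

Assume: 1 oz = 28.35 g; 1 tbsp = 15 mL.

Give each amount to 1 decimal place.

Scaling factor: 2/12 = 1/6.
olive oil: 2 tbsp × 1/6 × 15 mL/tbsp = 5.0 mL
chicken stock: 10 fl oz × 1/6 ≈ 1.7 fl oz
butter: 12 oz × 1/6 × 28.35 g/oz = 56.7 g

olive oil: 5.0 mL; chicken stock: 1.7 fl oz; butter: 56.7 g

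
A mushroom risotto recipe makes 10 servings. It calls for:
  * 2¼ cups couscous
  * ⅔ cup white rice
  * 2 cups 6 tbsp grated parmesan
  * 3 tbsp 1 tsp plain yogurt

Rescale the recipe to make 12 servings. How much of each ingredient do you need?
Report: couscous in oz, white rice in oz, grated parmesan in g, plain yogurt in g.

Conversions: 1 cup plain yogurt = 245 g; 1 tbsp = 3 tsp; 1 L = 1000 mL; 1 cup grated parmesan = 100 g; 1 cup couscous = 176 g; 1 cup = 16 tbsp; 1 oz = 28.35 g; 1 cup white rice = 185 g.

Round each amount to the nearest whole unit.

Scaling factor: 12/10 = 6/5 = 1.2.
couscous: 2.25 cup × 6/5 × 176 g/cup ÷ 28.35 g/oz ≈ 17 oz
white rice: 2/3 cup × 6/5 × 185 g/cup ÷ 28.35 g/oz ≈ 5 oz
grated parmesan: (2 cup + 6 tbsp = 2.375 cup) × 6/5 × 100 g/cup = 285 g
plain yogurt: (3 tbsp + 1 tsp = 10/3 tbsp) × 6/5 ÷ 16 tbsp/cup × 245 g/cup ≈ 61 g

couscous: 17 oz; white rice: 5 oz; grated parmesan: 285 g; plain yogurt: 61 g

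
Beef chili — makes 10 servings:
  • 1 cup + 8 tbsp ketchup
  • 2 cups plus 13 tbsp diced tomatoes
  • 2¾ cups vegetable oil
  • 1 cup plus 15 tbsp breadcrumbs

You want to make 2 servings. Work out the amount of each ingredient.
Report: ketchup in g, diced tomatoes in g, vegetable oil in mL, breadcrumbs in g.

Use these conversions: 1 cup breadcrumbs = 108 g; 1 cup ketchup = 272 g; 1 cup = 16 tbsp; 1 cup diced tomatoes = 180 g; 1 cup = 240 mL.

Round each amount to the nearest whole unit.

ketchup: 82 g; diced tomatoes: 101 g; vegetable oil: 132 mL; breadcrumbs: 42 g

Scaling factor: 2/10 = 1/5 = 0.2.
ketchup: (1 cup + 8 tbsp = 1.5 cup) × 1/5 × 272 g/cup ≈ 82 g
diced tomatoes: (2 cup + 13 tbsp = 2.8125 cup) × 1/5 × 180 g/cup ≈ 101 g
vegetable oil: 2.75 cup × 1/5 × 240 mL/cup = 132 mL
breadcrumbs: (1 cup + 15 tbsp = 1.9375 cup) × 1/5 × 108 g/cup ≈ 42 g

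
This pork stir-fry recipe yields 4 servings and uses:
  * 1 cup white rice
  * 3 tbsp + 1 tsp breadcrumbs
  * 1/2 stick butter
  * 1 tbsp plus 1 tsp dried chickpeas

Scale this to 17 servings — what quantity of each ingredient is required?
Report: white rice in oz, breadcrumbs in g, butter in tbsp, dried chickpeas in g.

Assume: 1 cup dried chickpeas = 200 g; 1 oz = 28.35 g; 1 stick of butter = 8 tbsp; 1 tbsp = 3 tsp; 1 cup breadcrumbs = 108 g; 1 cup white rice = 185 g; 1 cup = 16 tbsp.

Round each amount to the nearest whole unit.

white rice: 28 oz; breadcrumbs: 96 g; butter: 17 tbsp; dried chickpeas: 71 g

Scaling factor: 17/4 = 4.25.
white rice: 1 cup × 17/4 × 185 g/cup ÷ 28.35 g/oz ≈ 28 oz
breadcrumbs: (3 tbsp + 1 tsp = 10/3 tbsp) × 17/4 ÷ 16 tbsp/cup × 108 g/cup ≈ 96 g
butter: 0.5 stick × 17/4 × 8 tbsp/stick = 17 tbsp
dried chickpeas: (1 tbsp + 1 tsp = 4/3 tbsp) × 17/4 ÷ 16 tbsp/cup × 200 g/cup ≈ 71 g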